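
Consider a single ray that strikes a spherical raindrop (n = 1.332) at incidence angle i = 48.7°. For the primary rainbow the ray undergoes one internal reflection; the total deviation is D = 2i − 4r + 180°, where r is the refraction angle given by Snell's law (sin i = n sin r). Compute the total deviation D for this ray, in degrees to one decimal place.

140.1°

sin r = sin 48.7° / 1.332 = 0.7513/1.332 = 0.5640; r = 34.33°.
D = 2·48.7° − 4·34.33° + 180° = 97.40° − 137.33° + 180° = 140.07°.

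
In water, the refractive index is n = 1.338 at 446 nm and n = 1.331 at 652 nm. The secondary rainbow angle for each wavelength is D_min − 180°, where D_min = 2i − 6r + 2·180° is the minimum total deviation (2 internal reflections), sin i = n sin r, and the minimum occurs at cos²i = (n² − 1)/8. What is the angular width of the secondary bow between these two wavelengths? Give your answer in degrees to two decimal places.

At 446 nm (n = 1.338): cos²i = 0.09878 → i = 71.682°, r = 45.195°, D_min = 232.193°, rainbow angle = 52.193°.
At 652 nm (n = 1.331): cos²i = 0.09645 → i = 71.907°, r = 45.575°, D_min = 230.365°, rainbow angle = 50.365°.
Angular width = |52.193° − 50.365°| = 1.828°.

1.83°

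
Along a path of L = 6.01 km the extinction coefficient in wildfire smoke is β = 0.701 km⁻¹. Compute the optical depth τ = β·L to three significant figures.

τ = β·L = 0.701 × 6.01 = 4.2130.

4.21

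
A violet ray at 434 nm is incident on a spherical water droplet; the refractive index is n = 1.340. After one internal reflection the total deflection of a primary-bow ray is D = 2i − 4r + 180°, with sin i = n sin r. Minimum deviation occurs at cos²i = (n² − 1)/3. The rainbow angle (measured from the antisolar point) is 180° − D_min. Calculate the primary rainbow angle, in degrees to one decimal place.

cos²i = (1.79560 − 1)/3 = 0.26520; i = arccos(0.51498) = 59.004°.
sin r = sin 59.004°/1.340 = 0.63971; r = 39.770°.
D_min = 2·59.004° − 4·39.770° + 180° = 138.929°.
Rainbow angle = 180° − D_min = 41.071°.

41.1°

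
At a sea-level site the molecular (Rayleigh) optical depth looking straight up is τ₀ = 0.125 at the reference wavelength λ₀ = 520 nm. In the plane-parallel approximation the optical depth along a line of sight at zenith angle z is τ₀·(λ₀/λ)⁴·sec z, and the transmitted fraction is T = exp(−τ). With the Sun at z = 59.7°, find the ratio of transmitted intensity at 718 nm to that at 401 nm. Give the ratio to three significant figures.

Airmass: sec 59.7° = 1.9821.
τ(718 nm) = 0.125 × (520/718)⁴ × 1.9821 = 0.125 × 0.2751 × 1.9821 = 0.0682.
τ(401 nm) = 0.125 × (520/401)⁴ × 1.9821 = 0.125 × 2.8277 × 1.9821 = 0.7006.
T(718)/T(401) = exp(τ_B − τ_A) = exp(0.6324) = 1.8822.

1.88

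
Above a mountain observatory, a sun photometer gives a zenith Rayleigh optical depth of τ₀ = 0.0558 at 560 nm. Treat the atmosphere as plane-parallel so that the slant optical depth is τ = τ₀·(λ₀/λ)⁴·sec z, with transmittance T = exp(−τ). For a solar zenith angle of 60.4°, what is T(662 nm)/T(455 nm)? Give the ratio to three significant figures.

1.22

Airmass: sec 60.4° = 2.0245.
τ(662 nm) = 0.0558 × (560/662)⁴ × 2.0245 = 0.0558 × 0.5121 × 2.0245 = 0.0578.
τ(455 nm) = 0.0558 × (560/455)⁴ × 2.0245 = 0.0558 × 2.2946 × 2.0245 = 0.2592.
T(662)/T(455) = exp(τ_B − τ_A) = exp(0.2014) = 1.2231.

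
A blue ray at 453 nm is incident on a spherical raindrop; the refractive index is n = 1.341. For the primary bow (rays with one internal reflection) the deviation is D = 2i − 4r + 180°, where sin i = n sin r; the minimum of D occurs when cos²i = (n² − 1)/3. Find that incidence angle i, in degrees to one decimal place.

cos²i = (1.341² − 1)/3 = (1.79828 − 1)/3 = 0.26609.
cos i = 0.51584, so i = 58.946°.

58.9°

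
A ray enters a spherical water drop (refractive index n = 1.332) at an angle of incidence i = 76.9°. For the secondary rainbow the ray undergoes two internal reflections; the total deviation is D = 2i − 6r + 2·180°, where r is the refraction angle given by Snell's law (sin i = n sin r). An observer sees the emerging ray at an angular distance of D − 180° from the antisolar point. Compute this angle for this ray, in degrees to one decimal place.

sin r = sin 76.9° / 1.332 = 0.9740/1.332 = 0.7312; r = 46.99°.
D = 2·76.9° − 6·46.99° + 2·180° = 153.80° − 281.93° + 360° = 231.87°.
Angle from antisolar point = D − 180° = 51.87°.

51.9°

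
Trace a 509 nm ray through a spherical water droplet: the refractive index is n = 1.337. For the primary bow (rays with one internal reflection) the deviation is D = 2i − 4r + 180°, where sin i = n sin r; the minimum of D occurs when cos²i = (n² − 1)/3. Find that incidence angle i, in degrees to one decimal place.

59.2°

cos²i = (1.337² − 1)/3 = (1.78757 − 1)/3 = 0.26252.
cos i = 0.51237, so i = 59.178°.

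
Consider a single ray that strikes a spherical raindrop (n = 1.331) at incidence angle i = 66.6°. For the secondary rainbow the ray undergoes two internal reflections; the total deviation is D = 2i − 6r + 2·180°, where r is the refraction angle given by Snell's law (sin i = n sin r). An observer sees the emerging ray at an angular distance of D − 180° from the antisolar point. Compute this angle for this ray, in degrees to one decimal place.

sin r = sin 66.6° / 1.331 = 0.9178/1.331 = 0.6895; r = 43.59°.
D = 2·66.6° − 6·43.59° + 2·180° = 133.20° − 261.55° + 360° = 231.65°.
Angle from antisolar point = D − 180° = 51.65°.

51.6°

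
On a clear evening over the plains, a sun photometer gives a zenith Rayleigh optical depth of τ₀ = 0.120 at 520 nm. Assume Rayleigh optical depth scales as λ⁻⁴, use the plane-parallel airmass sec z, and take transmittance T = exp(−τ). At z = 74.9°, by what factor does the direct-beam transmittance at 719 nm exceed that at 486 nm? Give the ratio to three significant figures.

Airmass: sec 74.9° = 3.8387.
τ(719 nm) = 0.120 × (520/719)⁴ × 3.8387 = 0.120 × 0.2736 × 3.8387 = 0.1260.
τ(486 nm) = 0.120 × (520/486)⁴ × 3.8387 = 0.120 × 1.3106 × 3.8387 = 0.6037.
T(719)/T(486) = exp(τ_B − τ_A) = exp(0.4777) = 1.6123.

1.61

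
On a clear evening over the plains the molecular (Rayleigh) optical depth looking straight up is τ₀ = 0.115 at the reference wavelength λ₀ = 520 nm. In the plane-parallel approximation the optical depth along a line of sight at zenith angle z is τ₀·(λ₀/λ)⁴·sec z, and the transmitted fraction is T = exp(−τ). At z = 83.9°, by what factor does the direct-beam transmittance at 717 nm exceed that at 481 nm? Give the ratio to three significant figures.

3.25

Airmass: sec 83.9° = 9.4105.
τ(717 nm) = 0.115 × (520/717)⁴ × 9.4105 = 0.115 × 0.2767 × 9.4105 = 0.2994.
τ(481 nm) = 0.115 × (520/481)⁴ × 9.4105 = 0.115 × 1.3659 × 9.4105 = 1.4782.
T(717)/T(481) = exp(τ_B − τ_A) = exp(1.1788) = 3.2506.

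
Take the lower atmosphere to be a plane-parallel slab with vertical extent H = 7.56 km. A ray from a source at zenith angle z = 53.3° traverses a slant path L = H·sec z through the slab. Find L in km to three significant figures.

sec z = 1/cos 53.3° = 1.6733.
L = 7.56 × 1.6733 = 12.650 km.

12.7 km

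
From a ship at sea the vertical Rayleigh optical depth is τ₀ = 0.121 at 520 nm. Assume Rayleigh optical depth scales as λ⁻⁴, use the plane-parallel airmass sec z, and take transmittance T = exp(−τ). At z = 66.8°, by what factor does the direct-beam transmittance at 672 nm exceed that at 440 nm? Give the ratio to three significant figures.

Airmass: sec 66.8° = 2.5384.
τ(672 nm) = 0.121 × (520/672)⁴ × 2.5384 = 0.121 × 0.3585 × 2.5384 = 0.1101.
τ(440 nm) = 0.121 × (520/440)⁴ × 2.5384 = 0.121 × 1.9508 × 2.5384 = 0.5992.
T(672)/T(440) = exp(τ_B − τ_A) = exp(0.4891) = 1.6308.

1.63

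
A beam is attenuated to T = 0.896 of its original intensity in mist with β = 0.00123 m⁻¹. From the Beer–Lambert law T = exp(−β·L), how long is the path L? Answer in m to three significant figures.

89.3 m

Beer–Lambert: T = exp(−βL) ⇒ L = −ln(T)/β = −ln(0.896)/0.00123 = 0.1098/0.00123 = 89.28 m.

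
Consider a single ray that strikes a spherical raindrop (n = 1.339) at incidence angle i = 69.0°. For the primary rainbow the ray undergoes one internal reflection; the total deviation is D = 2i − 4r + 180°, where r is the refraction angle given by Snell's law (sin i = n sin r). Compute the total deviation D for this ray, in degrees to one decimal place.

sin r = sin 69.0° / 1.339 = 0.9336/1.339 = 0.6972; r = 44.20°.
D = 2·69.0° − 4·44.20° + 180° = 138.00° − 176.82° + 180° = 141.18°.

141.2°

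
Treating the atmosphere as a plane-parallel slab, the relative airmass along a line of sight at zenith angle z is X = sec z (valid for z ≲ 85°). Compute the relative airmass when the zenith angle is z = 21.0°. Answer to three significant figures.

X = sec z = 1/cos 21.0° = 1/0.9336 = 1.0711.

1.07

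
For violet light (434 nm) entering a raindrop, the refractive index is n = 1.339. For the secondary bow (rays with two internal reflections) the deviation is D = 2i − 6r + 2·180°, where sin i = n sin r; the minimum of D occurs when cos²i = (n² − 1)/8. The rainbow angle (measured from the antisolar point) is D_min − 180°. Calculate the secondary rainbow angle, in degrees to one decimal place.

52.5°

cos²i = (1.79292 − 1)/8 = 0.09912; i = arccos(0.31483) = 71.650°.
sin r = sin 71.650°/1.339 = 0.70885; r = 45.141°.
D_min = 2·71.650° − 6·45.141° + 360° = 232.451°.
Rainbow angle = D_min − 180° = 52.451°.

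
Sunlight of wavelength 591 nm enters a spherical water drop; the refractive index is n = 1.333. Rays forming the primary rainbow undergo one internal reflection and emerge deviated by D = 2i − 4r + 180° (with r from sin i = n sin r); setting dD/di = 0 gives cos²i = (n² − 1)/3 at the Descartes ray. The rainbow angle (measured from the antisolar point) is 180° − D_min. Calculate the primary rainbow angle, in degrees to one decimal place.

cos²i = (1.77689 − 1)/3 = 0.25896; i = arccos(0.50888) = 59.410°.
sin r = sin 59.410°/1.333 = 0.64579; r = 40.225°.
D_min = 2·59.410° − 4·40.225° + 180° = 137.922°.
Rainbow angle = 180° − D_min = 42.078°.

42.1°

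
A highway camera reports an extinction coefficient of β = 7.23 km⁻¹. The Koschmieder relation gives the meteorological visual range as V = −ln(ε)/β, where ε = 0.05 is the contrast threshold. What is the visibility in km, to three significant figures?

0.414 km

V = −ln(0.05) / 7.23 = 2.996 / 7.23 = 0.4143 km.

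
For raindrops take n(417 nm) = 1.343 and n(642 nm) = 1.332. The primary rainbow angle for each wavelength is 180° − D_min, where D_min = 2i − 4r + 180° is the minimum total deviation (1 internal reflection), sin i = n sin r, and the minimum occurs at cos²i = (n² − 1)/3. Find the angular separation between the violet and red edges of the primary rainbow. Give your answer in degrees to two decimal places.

At 417 nm (n = 1.343): cos²i = 0.26788 → i = 58.830°, r = 39.577°, D_min = 139.354°, rainbow angle = 40.646°.
At 642 nm (n = 1.332): cos²i = 0.25807 → i = 59.469°, r = 40.290°, D_min = 137.776°, rainbow angle = 42.224°.
Angular width = |40.646° − 42.224°| = 1.578°.

1.58°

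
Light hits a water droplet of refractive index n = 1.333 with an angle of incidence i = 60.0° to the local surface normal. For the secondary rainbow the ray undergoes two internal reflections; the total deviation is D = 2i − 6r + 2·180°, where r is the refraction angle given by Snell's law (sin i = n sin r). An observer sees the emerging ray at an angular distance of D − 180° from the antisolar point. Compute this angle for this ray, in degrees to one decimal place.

sin r = sin 60.0° / 1.333 = 0.8660/1.333 = 0.6497; r = 40.52°.
D = 2·60.0° − 6·40.52° + 2·180° = 120.00° − 243.11° + 360° = 236.89°.
Angle from antisolar point = D − 180° = 56.89°.

56.9°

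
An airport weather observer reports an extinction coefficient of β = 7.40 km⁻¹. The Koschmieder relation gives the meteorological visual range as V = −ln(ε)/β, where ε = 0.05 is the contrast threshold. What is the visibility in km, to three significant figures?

0.405 km

V = −ln(0.05) / 7.40 = 2.996 / 7.40 = 0.4048 km.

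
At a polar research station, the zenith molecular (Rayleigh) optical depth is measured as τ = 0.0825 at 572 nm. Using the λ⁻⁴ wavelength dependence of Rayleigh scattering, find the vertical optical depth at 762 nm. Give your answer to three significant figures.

τ(762 nm) = τ(572 nm) × (572/762)⁴ = 0.0825 × (0.7507)⁴ = 0.0825 × 0.3175 = 0.0262.

0.0262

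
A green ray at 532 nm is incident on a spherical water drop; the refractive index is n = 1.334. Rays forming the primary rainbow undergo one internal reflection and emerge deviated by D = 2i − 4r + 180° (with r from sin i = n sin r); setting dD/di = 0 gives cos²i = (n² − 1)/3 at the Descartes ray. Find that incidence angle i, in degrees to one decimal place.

cos²i = (1.334² − 1)/3 = (1.77956 − 1)/3 = 0.25985.
cos i = 0.50976, so i = 59.352°.

59.4°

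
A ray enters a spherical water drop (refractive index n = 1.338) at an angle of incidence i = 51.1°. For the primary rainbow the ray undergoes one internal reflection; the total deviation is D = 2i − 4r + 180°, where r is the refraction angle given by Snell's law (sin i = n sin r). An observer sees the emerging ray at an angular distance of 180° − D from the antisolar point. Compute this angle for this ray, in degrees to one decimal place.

sin r = sin 51.1° / 1.338 = 0.7782/1.338 = 0.5816; r = 35.57°.
D = 2·51.1° − 4·35.57° + 180° = 102.20° − 142.27° + 180° = 139.93°.
Angle from antisolar point = 180° − D = 40.07°.

40.1°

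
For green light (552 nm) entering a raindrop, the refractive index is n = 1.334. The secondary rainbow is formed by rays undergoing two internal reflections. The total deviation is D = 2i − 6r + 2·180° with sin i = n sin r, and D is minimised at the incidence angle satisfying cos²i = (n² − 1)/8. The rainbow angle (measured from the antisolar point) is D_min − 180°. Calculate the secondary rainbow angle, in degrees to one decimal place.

51.2°

cos²i = (1.77956 − 1)/8 = 0.09744; i = arccos(0.31216) = 71.810°.
sin r = sin 71.810°/1.334 = 0.71217; r = 45.411°.
D_min = 2·71.810° − 6·45.411° + 360° = 231.153°.
Rainbow angle = D_min − 180° = 51.153°.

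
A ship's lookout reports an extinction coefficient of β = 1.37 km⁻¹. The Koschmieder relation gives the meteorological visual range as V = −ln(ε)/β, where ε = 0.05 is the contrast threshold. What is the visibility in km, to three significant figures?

V = −ln(0.05) / 1.37 = 2.996 / 1.37 = 2.1867 km.

2.19 km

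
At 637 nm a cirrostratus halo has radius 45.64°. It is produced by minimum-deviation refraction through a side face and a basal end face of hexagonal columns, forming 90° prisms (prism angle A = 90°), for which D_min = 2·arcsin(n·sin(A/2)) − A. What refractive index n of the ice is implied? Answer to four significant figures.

Rearranging: n = sin((D_min + A)/2) / sin(A/2).
(D_min + A)/2 = (45.64° + 90°)/2 = 67.820°.
n = sin 67.820° / sin 45° = 0.9260 / 0.7071 = 1.3096.

1.310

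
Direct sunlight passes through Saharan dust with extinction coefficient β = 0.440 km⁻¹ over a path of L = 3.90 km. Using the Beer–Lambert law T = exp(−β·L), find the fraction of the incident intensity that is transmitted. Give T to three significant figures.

τ = β·L = 0.440 × 3.90 = 1.7160.
T = exp(−1.7160) = 0.1798.

0.180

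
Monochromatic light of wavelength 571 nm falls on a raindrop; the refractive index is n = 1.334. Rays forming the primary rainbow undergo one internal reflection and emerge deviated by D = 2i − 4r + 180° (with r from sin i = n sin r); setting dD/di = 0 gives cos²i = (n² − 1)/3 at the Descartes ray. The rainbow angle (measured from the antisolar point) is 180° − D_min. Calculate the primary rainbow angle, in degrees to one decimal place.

41.9°

cos²i = (1.77956 − 1)/3 = 0.25985; i = arccos(0.50976) = 59.352°.
sin r = sin 59.352°/1.334 = 0.64492; r = 40.159°.
D_min = 2·59.352° − 4·40.159° + 180° = 138.067°.
Rainbow angle = 180° − D_min = 41.933°.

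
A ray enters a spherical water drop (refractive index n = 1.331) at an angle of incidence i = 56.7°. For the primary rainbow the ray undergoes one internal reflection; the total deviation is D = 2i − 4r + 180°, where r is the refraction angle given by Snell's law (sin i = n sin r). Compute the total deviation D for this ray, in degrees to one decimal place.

137.8°

sin r = sin 56.7° / 1.331 = 0.8358/1.331 = 0.6280; r = 38.90°.
D = 2·56.7° − 4·38.90° + 180° = 113.40° − 155.60° + 180° = 137.80°.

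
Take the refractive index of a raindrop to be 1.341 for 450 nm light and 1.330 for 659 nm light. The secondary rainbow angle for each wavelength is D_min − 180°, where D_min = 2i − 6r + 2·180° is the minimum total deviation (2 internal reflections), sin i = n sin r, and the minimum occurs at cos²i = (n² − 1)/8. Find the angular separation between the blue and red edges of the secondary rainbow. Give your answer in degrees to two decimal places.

At 450 nm (n = 1.341): cos²i = 0.09979 → i = 71.586°, r = 45.034°, D_min = 232.966°, rainbow angle = 52.966°.
At 659 nm (n = 1.330): cos²i = 0.09611 → i = 71.940°, r = 45.630°, D_min = 230.101°, rainbow angle = 50.101°.
Angular width = |52.966° − 50.101°| = 2.865°.

2.86°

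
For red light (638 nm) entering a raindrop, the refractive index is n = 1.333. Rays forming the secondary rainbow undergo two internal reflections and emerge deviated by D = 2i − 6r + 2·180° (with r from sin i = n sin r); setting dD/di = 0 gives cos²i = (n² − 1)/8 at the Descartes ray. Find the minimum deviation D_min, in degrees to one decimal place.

cos²i = (1.77689 − 1)/8 = 0.09711; i = arccos(0.31163) = 71.843°.
sin r = sin 71.843°/1.333 = 0.71283; r = 45.466°.
D_min = 2·71.843° − 6·45.466° + 360° = 230.891°.

230.9°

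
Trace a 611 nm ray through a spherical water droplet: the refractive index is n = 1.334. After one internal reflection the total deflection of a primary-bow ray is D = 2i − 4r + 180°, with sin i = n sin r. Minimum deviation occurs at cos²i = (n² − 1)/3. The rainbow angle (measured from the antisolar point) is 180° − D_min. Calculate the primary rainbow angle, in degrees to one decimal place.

41.9°

cos²i = (1.77956 − 1)/3 = 0.25985; i = arccos(0.50976) = 59.352°.
sin r = sin 59.352°/1.334 = 0.64492; r = 40.159°.
D_min = 2·59.352° − 4·40.159° + 180° = 138.067°.
Rainbow angle = 180° − D_min = 41.933°.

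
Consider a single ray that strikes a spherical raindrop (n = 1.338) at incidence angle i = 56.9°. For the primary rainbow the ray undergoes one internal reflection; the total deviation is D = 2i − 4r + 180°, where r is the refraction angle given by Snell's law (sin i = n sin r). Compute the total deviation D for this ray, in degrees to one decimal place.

138.7°

sin r = sin 56.9° / 1.338 = 0.8377/1.338 = 0.6261; r = 38.76°.
D = 2·56.9° − 4·38.76° + 180° = 113.80° − 155.05° + 180° = 138.75°.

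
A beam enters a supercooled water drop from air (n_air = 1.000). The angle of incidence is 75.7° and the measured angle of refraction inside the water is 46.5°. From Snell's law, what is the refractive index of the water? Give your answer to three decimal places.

1.336

n = sin θ_i / sin θ_r = sin 75.7° / sin 46.5° = 0.9690 / 0.7254 = 1.3359.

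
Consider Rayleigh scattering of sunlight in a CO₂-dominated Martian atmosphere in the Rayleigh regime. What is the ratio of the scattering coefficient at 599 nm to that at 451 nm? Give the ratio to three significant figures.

Rayleigh scattering ∝ λ⁻⁴, so the ratio of coefficients is the inverse fourth power of the wavelength ratio.
σ(599)/σ(451) = (451/599)⁴ = (0.7529)⁴ = 0.3214.

0.321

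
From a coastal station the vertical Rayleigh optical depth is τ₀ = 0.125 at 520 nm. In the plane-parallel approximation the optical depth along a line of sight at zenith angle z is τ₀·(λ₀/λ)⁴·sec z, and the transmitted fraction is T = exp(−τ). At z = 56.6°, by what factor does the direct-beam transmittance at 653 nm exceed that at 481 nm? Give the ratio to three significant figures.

Airmass: sec 56.6° = 1.8166.
τ(653 nm) = 0.125 × (520/653)⁴ × 1.8166 = 0.125 × 0.4021 × 1.8166 = 0.0913.
τ(481 nm) = 0.125 × (520/481)⁴ × 1.8166 = 0.125 × 1.3659 × 1.8166 = 0.3102.
T(653)/T(481) = exp(τ_B − τ_A) = exp(0.2189) = 1.2447.

1.24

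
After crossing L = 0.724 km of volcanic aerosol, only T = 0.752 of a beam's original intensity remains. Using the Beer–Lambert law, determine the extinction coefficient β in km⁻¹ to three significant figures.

Beer–Lambert: T = exp(−βL) ⇒ β = −ln(T)/L = −ln(0.752)/0.724 = 0.2850/0.724 = 0.3937 km⁻¹.

0.394 km⁻¹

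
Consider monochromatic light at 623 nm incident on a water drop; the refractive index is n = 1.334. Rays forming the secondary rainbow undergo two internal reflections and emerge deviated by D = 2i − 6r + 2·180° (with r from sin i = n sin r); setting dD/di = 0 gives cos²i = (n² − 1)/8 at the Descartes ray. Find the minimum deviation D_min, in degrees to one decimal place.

231.2°

cos²i = (1.77956 − 1)/8 = 0.09744; i = arccos(0.31216) = 71.810°.
sin r = sin 71.810°/1.334 = 0.71217; r = 45.411°.
D_min = 2·71.810° − 6·45.411° + 360° = 231.153°.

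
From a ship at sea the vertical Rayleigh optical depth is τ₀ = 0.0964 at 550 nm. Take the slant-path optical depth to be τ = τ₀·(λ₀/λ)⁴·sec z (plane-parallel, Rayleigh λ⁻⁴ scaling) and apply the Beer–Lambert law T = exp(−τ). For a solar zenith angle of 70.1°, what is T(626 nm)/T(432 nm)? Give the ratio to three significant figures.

Airmass: sec 70.1° = 2.9379.
τ(626 nm) = 0.0964 × (550/626)⁴ × 2.9379 = 0.0964 × 0.5959 × 2.9379 = 0.1688.
τ(432 nm) = 0.0964 × (550/432)⁴ × 2.9379 = 0.0964 × 2.6273 × 2.9379 = 0.7441.
T(626)/T(432) = exp(τ_B − τ_A) = exp(0.5753) = 1.7777.

1.78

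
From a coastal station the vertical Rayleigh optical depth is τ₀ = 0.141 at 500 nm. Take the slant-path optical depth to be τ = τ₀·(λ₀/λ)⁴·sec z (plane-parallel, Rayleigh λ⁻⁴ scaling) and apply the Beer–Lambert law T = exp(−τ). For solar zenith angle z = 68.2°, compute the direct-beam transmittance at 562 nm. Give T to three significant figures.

0.788

sec 68.2° = 2.6927.
τ = 0.141 × (500/562)⁴ × 2.6927 = 0.141 × 0.6265 × 2.6927 = 0.2379.
T = exp(−0.2379) = 0.7883.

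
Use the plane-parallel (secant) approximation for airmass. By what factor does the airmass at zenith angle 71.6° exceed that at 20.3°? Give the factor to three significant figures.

X(71.6°)/X(20.3°) = sec 71.6° / sec 20.3° = cos 20.3° / cos 71.6° = 0.9379/0.3156 = 2.9713.

2.97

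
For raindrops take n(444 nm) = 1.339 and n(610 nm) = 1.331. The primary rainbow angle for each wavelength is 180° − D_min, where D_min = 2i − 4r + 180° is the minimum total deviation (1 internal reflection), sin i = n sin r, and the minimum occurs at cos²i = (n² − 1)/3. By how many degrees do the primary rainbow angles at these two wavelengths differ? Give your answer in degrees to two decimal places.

At 444 nm (n = 1.339): cos²i = 0.26431 → i = 59.062°, r = 39.834°, D_min = 138.786°, rainbow angle = 41.214°.
At 610 nm (n = 1.331): cos²i = 0.25719 → i = 59.527°, r = 40.356°, D_min = 137.630°, rainbow angle = 42.370°.
Angular width = |41.214° − 42.370°| = 1.156°.

1.16°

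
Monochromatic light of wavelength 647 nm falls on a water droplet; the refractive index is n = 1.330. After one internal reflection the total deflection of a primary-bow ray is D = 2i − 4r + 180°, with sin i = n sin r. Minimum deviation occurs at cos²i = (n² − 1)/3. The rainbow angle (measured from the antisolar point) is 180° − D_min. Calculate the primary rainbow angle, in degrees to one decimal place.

42.5°

cos²i = (1.76890 − 1)/3 = 0.25630; i = arccos(0.50626) = 59.585°.
sin r = sin 59.585°/1.330 = 0.64841; r = 40.422°.
D_min = 2·59.585° − 4·40.422° + 180° = 137.484°.
Rainbow angle = 180° − D_min = 42.516°.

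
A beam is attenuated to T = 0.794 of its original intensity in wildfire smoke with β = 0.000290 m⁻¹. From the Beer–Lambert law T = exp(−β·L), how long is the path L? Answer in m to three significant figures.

Beer–Lambert: T = exp(−βL) ⇒ L = −ln(T)/β = −ln(0.794)/0.000290 = 0.2307/0.000290 = 795.4 m.

795 m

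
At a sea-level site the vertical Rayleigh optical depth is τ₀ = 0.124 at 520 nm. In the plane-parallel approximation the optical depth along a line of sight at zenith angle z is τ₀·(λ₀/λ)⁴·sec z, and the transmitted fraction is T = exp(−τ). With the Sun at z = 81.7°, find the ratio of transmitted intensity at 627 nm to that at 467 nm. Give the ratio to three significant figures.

Airmass: sec 81.7° = 6.9273.
τ(627 nm) = 0.124 × (520/627)⁴ × 6.9273 = 0.124 × 0.4731 × 6.9273 = 0.4064.
τ(467 nm) = 0.124 × (520/467)⁴ × 6.9273 = 0.124 × 1.5373 × 6.9273 = 1.3205.
T(627)/T(467) = exp(τ_B − τ_A) = exp(0.9141) = 2.4945.

2.49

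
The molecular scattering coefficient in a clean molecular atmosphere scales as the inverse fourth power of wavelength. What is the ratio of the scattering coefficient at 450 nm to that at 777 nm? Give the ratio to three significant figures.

Rayleigh scattering ∝ λ⁻⁴, so the ratio of coefficients is the inverse fourth power of the wavelength ratio.
σ(450)/σ(777) = (777/450)⁴ = (1.7267)⁴ = 8.889.

8.89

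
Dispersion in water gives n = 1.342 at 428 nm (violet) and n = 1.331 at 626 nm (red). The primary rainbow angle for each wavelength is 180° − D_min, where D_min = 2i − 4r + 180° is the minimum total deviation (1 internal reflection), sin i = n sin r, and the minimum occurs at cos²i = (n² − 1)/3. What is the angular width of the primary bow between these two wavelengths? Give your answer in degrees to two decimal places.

1.58°

At 428 nm (n = 1.342): cos²i = 0.26699 → i = 58.888°, r = 39.641°, D_min = 139.213°, rainbow angle = 40.787°.
At 626 nm (n = 1.331): cos²i = 0.25719 → i = 59.527°, r = 40.356°, D_min = 137.630°, rainbow angle = 42.370°.
Angular width = |40.787° − 42.370°| = 1.583°.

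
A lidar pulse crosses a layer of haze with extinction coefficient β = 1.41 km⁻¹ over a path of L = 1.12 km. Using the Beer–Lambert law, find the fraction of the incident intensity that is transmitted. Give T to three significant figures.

τ = β·L = 1.41 × 1.12 = 1.5792.
T = exp(−1.5792) = 0.2061.

0.206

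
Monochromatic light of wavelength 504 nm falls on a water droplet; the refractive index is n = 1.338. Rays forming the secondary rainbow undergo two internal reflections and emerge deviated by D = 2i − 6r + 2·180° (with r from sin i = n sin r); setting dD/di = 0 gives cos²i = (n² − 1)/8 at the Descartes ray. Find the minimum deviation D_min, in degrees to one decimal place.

232.2°

cos²i = (1.79024 − 1)/8 = 0.09878; i = arccos(0.31429) = 71.682°.
sin r = sin 71.682°/1.338 = 0.70951; r = 45.195°.
D_min = 2·71.682° − 6·45.195° + 360° = 232.193°.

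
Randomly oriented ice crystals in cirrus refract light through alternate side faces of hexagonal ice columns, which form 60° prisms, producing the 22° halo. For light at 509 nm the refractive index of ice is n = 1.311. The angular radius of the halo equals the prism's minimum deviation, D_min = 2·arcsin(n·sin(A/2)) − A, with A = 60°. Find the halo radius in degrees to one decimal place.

21.9°

n·sin(A/2) = 1.311 × sin 30° = 1.311 × 0.5000 = 0.6555.
D_min = 2·arcsin(0.6555) − 60° = 2 × 40.958° − 60° = 21.915°.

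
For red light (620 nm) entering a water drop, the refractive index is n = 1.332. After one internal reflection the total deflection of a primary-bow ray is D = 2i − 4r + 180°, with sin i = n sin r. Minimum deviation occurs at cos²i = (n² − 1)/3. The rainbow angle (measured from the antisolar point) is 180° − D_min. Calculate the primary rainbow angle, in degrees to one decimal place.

42.2°

cos²i = (1.77422 − 1)/3 = 0.25807; i = arccos(0.50801) = 59.469°.
sin r = sin 59.469°/1.332 = 0.64666; r = 40.290°.
D_min = 2·59.469° − 4·40.290° + 180° = 137.776°.
Rainbow angle = 180° − D_min = 42.224°.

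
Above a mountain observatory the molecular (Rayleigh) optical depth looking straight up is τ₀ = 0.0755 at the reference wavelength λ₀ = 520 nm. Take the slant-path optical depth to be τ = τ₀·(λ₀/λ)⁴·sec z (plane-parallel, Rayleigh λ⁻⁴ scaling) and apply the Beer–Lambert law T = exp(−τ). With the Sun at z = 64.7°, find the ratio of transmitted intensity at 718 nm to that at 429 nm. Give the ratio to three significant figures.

1.39

Airmass: sec 64.7° = 2.3400.
τ(718 nm) = 0.0755 × (520/718)⁴ × 2.3400 = 0.0755 × 0.2751 × 2.3400 = 0.0486.
τ(429 nm) = 0.0755 × (520/429)⁴ × 2.3400 = 0.0755 × 2.1587 × 2.3400 = 0.3814.
T(718)/T(429) = exp(τ_B − τ_A) = exp(0.3328) = 1.3948.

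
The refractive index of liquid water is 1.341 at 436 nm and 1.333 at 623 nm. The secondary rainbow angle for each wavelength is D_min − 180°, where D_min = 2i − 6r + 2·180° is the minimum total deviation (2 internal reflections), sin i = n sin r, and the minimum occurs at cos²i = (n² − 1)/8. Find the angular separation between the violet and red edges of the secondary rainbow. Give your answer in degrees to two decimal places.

2.08°

At 436 nm (n = 1.341): cos²i = 0.09979 → i = 71.586°, r = 45.034°, D_min = 232.966°, rainbow angle = 52.966°.
At 623 nm (n = 1.333): cos²i = 0.09711 → i = 71.843°, r = 45.466°, D_min = 230.891°, rainbow angle = 50.891°.
Angular width = |52.966° − 50.891°| = 2.075°.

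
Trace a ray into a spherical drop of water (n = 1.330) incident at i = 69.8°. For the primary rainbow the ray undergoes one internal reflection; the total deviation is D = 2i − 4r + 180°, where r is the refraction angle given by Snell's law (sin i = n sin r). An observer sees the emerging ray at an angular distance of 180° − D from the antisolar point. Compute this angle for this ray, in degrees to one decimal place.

39.9°

sin r = sin 69.8° / 1.330 = 0.9385/1.330 = 0.7056; r = 44.88°.
D = 2·69.8° − 4·44.88° + 180° = 139.60° − 179.52° + 180° = 140.08°.
Angle from antisolar point = 180° − D = 39.92°.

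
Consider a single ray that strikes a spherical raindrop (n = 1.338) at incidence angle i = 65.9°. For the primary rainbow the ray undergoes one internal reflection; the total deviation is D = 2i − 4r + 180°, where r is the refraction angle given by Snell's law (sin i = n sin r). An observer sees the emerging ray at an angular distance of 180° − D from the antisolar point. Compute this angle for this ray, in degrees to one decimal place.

40.3°

sin r = sin 65.9° / 1.338 = 0.9128/1.338 = 0.6822; r = 43.02°.
D = 2·65.9° − 4·43.02° + 180° = 131.80° − 172.08° + 180° = 139.72°.
Angle from antisolar point = 180° − D = 40.28°.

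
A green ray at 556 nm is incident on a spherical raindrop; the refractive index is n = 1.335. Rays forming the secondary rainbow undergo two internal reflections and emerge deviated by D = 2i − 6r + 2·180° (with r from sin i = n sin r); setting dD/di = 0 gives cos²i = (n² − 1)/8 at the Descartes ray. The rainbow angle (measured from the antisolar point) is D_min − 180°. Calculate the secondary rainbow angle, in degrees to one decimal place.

51.4°

cos²i = (1.78222 − 1)/8 = 0.09778; i = arccos(0.31269) = 71.778°.
sin r = sin 71.778°/1.335 = 0.71150; r = 45.357°.
D_min = 2·71.778° − 6·45.357° + 360° = 231.414°.
Rainbow angle = D_min − 180° = 51.414°.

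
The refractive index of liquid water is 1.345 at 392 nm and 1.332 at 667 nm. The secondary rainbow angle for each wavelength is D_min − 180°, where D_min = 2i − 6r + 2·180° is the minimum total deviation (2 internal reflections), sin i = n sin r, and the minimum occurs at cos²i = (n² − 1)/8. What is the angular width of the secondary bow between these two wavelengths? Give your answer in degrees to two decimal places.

3.36°

At 392 nm (n = 1.345): cos²i = 0.10113 → i = 71.458°, r = 44.821°, D_min = 233.987°, rainbow angle = 53.987°.
At 667 nm (n = 1.332): cos²i = 0.09678 → i = 71.875°, r = 45.520°, D_min = 230.628°, rainbow angle = 50.628°.
Angular width = |53.987° − 50.628°| = 3.359°.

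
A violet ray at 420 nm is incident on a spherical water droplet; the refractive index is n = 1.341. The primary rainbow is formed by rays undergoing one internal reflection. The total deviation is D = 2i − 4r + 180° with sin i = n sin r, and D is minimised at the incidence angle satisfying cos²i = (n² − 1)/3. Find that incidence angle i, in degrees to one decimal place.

cos²i = (1.341² − 1)/3 = (1.79828 − 1)/3 = 0.26609.
cos i = 0.51584, so i = 58.946°.

58.9°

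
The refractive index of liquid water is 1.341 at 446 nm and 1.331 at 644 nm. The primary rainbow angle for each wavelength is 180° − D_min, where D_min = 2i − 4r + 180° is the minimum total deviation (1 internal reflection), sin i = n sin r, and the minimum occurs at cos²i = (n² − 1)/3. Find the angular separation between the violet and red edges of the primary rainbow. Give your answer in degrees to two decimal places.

1.44°

At 446 nm (n = 1.341): cos²i = 0.26609 → i = 58.946°, r = 39.705°, D_min = 139.071°, rainbow angle = 40.929°.
At 644 nm (n = 1.331): cos²i = 0.25719 → i = 59.527°, r = 40.356°, D_min = 137.630°, rainbow angle = 42.370°.
Angular width = |40.929° − 42.370°| = 1.441°.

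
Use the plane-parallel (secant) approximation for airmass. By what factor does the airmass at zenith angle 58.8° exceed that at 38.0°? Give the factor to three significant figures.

X(58.8°)/X(38.0°) = sec 58.8° / sec 38.0° = cos 38.0° / cos 58.8° = 0.7880/0.5180 = 1.5212.

1.52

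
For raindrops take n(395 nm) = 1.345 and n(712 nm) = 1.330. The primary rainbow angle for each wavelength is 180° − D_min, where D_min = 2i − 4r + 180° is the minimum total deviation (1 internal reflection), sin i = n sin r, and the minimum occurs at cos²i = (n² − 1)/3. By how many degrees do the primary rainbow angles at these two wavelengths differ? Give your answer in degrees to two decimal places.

At 395 nm (n = 1.345): cos²i = 0.26967 → i = 58.715°, r = 39.448°, D_min = 139.635°, rainbow angle = 40.365°.
At 712 nm (n = 1.330): cos²i = 0.25630 → i = 59.585°, r = 40.422°, D_min = 137.484°, rainbow angle = 42.516°.
Angular width = |40.365° − 42.516°| = 2.152°.

2.15°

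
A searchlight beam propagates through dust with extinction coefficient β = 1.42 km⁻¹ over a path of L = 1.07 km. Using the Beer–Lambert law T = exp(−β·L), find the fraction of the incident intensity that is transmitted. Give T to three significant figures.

0.219

τ = β·L = 1.42 × 1.07 = 1.5194.
T = exp(−1.5194) = 0.2188.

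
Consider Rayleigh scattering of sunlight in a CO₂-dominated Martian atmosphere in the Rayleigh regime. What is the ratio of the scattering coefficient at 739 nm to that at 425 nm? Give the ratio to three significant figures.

0.109

Rayleigh scattering ∝ λ⁻⁴, so the ratio of coefficients is the inverse fourth power of the wavelength ratio.
σ(739)/σ(425) = (425/739)⁴ = (0.5751)⁴ = 0.1094.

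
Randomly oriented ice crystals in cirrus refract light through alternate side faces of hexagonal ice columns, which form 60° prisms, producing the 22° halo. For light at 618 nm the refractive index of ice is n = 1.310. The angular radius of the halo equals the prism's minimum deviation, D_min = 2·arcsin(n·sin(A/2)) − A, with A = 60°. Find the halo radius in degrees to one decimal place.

n·sin(A/2) = 1.310 × sin 30° = 1.310 × 0.5000 = 0.6550.
D_min = 2·arcsin(0.6550) − 60° = 2 × 40.920° − 60° = 21.839°.

21.8°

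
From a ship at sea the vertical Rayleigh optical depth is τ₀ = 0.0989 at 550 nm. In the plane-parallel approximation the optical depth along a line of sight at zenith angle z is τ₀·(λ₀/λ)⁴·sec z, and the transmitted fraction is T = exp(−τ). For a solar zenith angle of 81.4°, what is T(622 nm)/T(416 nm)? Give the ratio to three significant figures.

Airmass: sec 81.4° = 6.6874.
τ(622 nm) = 0.0989 × (550/622)⁴ × 6.6874 = 0.0989 × 0.6113 × 6.6874 = 0.4043.
τ(416 nm) = 0.0989 × (550/416)⁴ × 6.6874 = 0.0989 × 3.0555 × 6.6874 = 2.0208.
T(622)/T(416) = exp(τ_B − τ_A) = exp(1.6165) = 5.0354.

5.04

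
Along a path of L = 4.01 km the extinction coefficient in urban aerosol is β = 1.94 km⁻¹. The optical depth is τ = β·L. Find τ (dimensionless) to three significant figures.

7.78

τ = β·L = 1.94 × 4.01 = 7.7794.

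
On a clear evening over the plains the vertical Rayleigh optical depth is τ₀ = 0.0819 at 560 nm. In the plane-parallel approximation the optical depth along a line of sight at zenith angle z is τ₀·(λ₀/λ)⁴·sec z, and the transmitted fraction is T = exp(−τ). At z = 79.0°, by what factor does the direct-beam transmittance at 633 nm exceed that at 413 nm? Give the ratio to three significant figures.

3.28

Airmass: sec 79.0° = 5.2408.
τ(633 nm) = 0.0819 × (560/633)⁴ × 5.2408 = 0.0819 × 0.6125 × 5.2408 = 0.2629.
τ(413 nm) = 0.0819 × (560/413)⁴ × 5.2408 = 0.0819 × 3.3803 × 5.2408 = 1.4509.
T(633)/T(413) = exp(τ_B − τ_A) = exp(1.1880) = 3.2804.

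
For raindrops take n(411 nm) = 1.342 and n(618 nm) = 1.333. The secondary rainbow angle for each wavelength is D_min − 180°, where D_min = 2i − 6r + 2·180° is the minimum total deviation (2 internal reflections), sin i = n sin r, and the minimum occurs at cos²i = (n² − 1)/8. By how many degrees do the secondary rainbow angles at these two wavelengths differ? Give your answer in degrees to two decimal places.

2.33°

At 411 nm (n = 1.342): cos²i = 0.10012 → i = 71.554°, r = 44.981°, D_min = 233.222°, rainbow angle = 53.222°.
At 618 nm (n = 1.333): cos²i = 0.09711 → i = 71.843°, r = 45.466°, D_min = 230.891°, rainbow angle = 50.891°.
Angular width = |53.222° − 50.891°| = 2.331°.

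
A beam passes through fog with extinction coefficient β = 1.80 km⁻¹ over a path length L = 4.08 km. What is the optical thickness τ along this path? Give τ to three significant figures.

7.34

τ = β·L = 1.80 × 4.08 = 7.3440.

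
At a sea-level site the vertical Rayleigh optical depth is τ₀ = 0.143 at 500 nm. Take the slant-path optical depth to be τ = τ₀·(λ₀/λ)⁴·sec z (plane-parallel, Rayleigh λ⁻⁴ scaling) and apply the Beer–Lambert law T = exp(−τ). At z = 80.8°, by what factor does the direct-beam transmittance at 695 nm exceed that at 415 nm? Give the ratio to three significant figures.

5.18

Airmass: sec 80.8° = 6.2546.
τ(695 nm) = 0.143 × (500/695)⁴ × 6.2546 = 0.143 × 0.2679 × 6.2546 = 0.2396.
τ(415 nm) = 0.143 × (500/415)⁴ × 6.2546 = 0.143 × 2.1071 × 6.2546 = 1.8846.
T(695)/T(415) = exp(τ_B − τ_A) = exp(1.6450) = 5.1812.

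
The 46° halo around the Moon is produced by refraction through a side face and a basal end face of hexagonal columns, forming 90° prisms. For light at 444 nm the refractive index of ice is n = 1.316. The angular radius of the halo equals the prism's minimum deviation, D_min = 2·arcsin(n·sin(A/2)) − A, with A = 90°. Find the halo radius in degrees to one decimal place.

n·sin(A/2) = 1.316 × sin 45° = 1.316 × 0.7071 = 0.9306.
D_min = 2·arcsin(0.9306) − 90° = 2 × 68.521° − 90° = 47.042°.

47.0°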